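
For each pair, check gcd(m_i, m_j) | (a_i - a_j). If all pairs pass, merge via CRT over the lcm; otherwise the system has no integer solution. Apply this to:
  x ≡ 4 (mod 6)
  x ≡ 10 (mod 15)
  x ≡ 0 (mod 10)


Moduli 6, 15, 10 are not pairwise coprime, so CRT works modulo lcm(m_i) when all pairwise compatibility conditions hold.
Pairwise compatibility: gcd(m_i, m_j) must divide a_i - a_j for every pair.
Merge one congruence at a time:
  Start: x ≡ 4 (mod 6).
  Combine with x ≡ 10 (mod 15): gcd(6, 15) = 3; 10 - 4 = 6, which IS divisible by 3, so compatible.
    Write x = 4 + 6·t and substitute into x ≡ 10 (mod 15): 6·t ≡ 10 − 4 = 6 (mod 15).
    Divide the congruence (and modulus) by g = 3: 2·t ≡ 2 (mod 5).
    The inverse of 2 mod 5 is 3 (since 2·3 = 6 = 1·5 + 1), so t ≡ 3·2 = 6 ≡ 1 (mod 5).
    Then x = 4 + 6·1 = 10, valid modulo lcm(6, 15) = 30: x ≡ 10 (mod 30).
  Combine with x ≡ 0 (mod 10): gcd(30, 10) = 10; 0 - 10 = -10, which IS divisible by 10, so compatible.
    Write x = 10 + 30·t and substitute into x ≡ 0 (mod 10): 30·t ≡ 0 − 10 = -10 (mod 10).
    Divide the congruence (and modulus) by g = 10: 3·t ≡ -1 (mod 1).
    Modulo 1 every t works; take t = 0.
    Then x = 10 + 30·0 = 10, valid modulo lcm(30, 10) = 30: x ≡ 10 (mod 30).
Verify: 10 mod 6 = 4, 10 mod 15 = 10, 10 mod 10 = 0.

x ≡ 10 (mod 30).


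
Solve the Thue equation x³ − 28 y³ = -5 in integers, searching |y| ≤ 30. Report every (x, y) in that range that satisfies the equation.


The equation is x³ - 28y³ = -5. For fixed y, x³ = 28·y³ − 5, so a solution requires the RHS to be a perfect cube.
Strategy: iterate y from -30 to 30, compute RHS = 28·y³ − 5, and check whether it is a (positive or negative) perfect cube.
Check small values of y:
  y = 0: RHS = -5 is not a perfect cube.
  y = 1: RHS = 23 is not a perfect cube.
  y = -1: RHS = -33 is not a perfect cube.
  y = 2: RHS = 219 is not a perfect cube.
  y = -2: RHS = -229 is not a perfect cube.
  y = 3: RHS = 751 is not a perfect cube.
  y = -3: RHS = -761 is not a perfect cube.
Continuing the search up to |y| = 30 finds no solutions either.
No (x, y) in the scanned range satisfies the equation.

No integer solutions with |y| ≤ 30.


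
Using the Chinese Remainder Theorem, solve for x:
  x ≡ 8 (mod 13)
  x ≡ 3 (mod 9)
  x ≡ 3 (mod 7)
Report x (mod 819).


Moduli 13, 9, 7 are pairwise coprime; by CRT there is a unique solution modulo M = 13 · 9 · 7 = 819.
Solve pairwise, accumulating the modulus:
  Start with x ≡ 8 (mod 13).
  Combine with x ≡ 3 (mod 9): since gcd(13, 9) = 1, we get a unique residue mod 117.
    Write x = 8 + 13·t and substitute into x ≡ 3 (mod 9): 13·t ≡ 3 − 8 = -5 (mod 9).
    Reduce coefficients mod 9: 4·t ≡ 4 (mod 9).
    The inverse of 4 mod 9 is 7 (since 4·7 = 28 = 3·9 + 1), so t ≡ 7·4 = 28 ≡ 1 (mod 9).
    Then x = 8 + 13·1 = 21, valid modulo lcm(13, 9) = 117: x ≡ 21 (mod 117).
  Combine with x ≡ 3 (mod 7): since gcd(117, 7) = 1, we get a unique residue mod 819.
    Write x = 21 + 117·t and substitute into x ≡ 3 (mod 7): 117·t ≡ 3 − 21 = -18 (mod 7).
    Reduce coefficients mod 7: 5·t ≡ 3 (mod 7).
    The inverse of 5 mod 7 is 3 (since 5·3 = 15 = 2·7 + 1), so t ≡ 3·3 = 9 ≡ 2 (mod 7).
    Then x = 21 + 117·2 = 255, valid modulo lcm(117, 7) = 819: x ≡ 255 (mod 819).
Verify: 255 mod 13 = 8 ✓, 255 mod 9 = 3 ✓, 255 mod 7 = 3 ✓.

x ≡ 255 (mod 819).


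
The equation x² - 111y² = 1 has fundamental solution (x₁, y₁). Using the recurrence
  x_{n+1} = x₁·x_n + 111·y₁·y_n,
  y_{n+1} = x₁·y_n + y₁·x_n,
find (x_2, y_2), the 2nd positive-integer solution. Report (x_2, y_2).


Step 1: Find the fundamental solution (x₁, y₁) of x² - 111y² = 1.
  Expand √111 as a continued fraction. a₀ = ⌊√111⌋ = 10; iterate m_{k+1} = d_k·a_k − m_k, d_{k+1} = (111 − m_{k+1}²)/d_k, a_{k+1} = ⌊(a₀ + m_{k+1})/d_{k+1}⌋ (starting m₀ = 0, d₀ = 1), with convergents p_k = a_k·p_{k-1} + p_{k-2}, q_k = a_k·q_{k-1} + q_{k-2} (p₋₁ = 1, q₋₁ = 0):
  k = 0: a₀ = 10; p₀/q₀ = 10/1; p₀² − 111·q₀² = 100 − 111 = -11.
  k = 1: m = 10, d = 11, a = ⌊(10 + 10)/11⌋ = 1; p/q = (1·10 + 1)/(1·1 + 0) = 11/1; p² − 111·q² = 121 − 111 = 10.
  k = 2: m = 1, d = 10, a = ⌊(10 + 1)/10⌋ = 1; p/q = (1·11 + 10)/(1·1 + 1) = 21/2; p² − 111·q² = 441 − 444 = -3.
  k = 3: m = 9, d = 3, a = ⌊(10 + 9)/3⌋ = 6; p/q = (6·21 + 11)/(6·2 + 1) = 137/13; p² − 111·q² = 18769 − 18759 = 10.
  k = 4: m = 9, d = 10, a = ⌊(10 + 9)/10⌋ = 1; p/q = (1·137 + 21)/(1·13 + 2) = 158/15; p² − 111·q² = 24964 − 24975 = -11.
  k = 5: m = 1, d = 11, a = ⌊(10 + 1)/11⌋ = 1; p/q = (1·158 + 137)/(1·15 + 13) = 295/28; p² − 111·q² = 87025 − 87024 = 1.
  The first convergent with p² − 111·q² = 1 gives the fundamental solution (x₁, y₁) = (295, 28).
Step 2: Apply the recurrence (x_{n+1}, y_{n+1}) = (x₁x_n + 111y₁y_n, x₁y_n + y₁x_n) repeatedly.
  From (x_1, y_1) = (295, 28): x_2 = 295·295 + 111·28·28 = 174049; y_2 = 295·28 + 28·295 = 16520.
Step 3: Verify x_2² - 111·y_2² = 30293054401 - 30293054400 = 1 (should be 1). ✓

(x_1, y_1) = (295, 28); (x_2, y_2) = (174049, 16520).


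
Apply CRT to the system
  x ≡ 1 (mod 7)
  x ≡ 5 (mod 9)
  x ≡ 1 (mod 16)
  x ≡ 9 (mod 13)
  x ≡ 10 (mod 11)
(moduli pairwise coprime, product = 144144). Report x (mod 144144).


Product of moduli M = 7 · 9 · 16 · 13 · 11 = 144144.
Merge one congruence at a time:
  Start: x ≡ 1 (mod 7).
  Combine with x ≡ 5 (mod 9); new modulus lcm = 63.
    Write x = 1 + 7·t and substitute into x ≡ 5 (mod 9): 7·t ≡ 5 − 1 = 4 (mod 9).
    The inverse of 7 mod 9 is 4 (since 7·4 = 28 = 3·9 + 1), so t ≡ 4·4 = 16 ≡ 7 (mod 9).
    Then x = 1 + 7·7 = 50, valid modulo lcm(7, 9) = 63: x ≡ 50 (mod 63).
  Combine with x ≡ 1 (mod 16); new modulus lcm = 1008.
    Write x = 50 + 63·t and substitute into x ≡ 1 (mod 16): 63·t ≡ 1 − 50 = -49 (mod 16).
    Reduce coefficients mod 16: 15·t ≡ 15 (mod 16).
    The inverse of 15 mod 16 is 15 (since 15·15 = 225 = 14·16 + 1), so t ≡ 15·15 = 225 ≡ 1 (mod 16).
    Then x = 50 + 63·1 = 113, valid modulo lcm(63, 16) = 1008: x ≡ 113 (mod 1008).
  Combine with x ≡ 9 (mod 13); new modulus lcm = 13104.
    Write x = 113 + 1008·t and substitute into x ≡ 9 (mod 13): 1008·t ≡ 9 − 113 = -104 (mod 13).
    Reduce coefficients mod 13: 7·t ≡ 0 (mod 13).
    The inverse of 7 mod 13 is 2 (since 7·2 = 14 = 1·13 + 1), so t ≡ 2·0 = 0 ≡ 0 (mod 13).
    Then x = 113 + 1008·0 = 113, valid modulo lcm(1008, 13) = 13104: x ≡ 113 (mod 13104).
  Combine with x ≡ 10 (mod 11); new modulus lcm = 144144.
    Write x = 113 + 13104·t and substitute into x ≡ 10 (mod 11): 13104·t ≡ 10 − 113 = -103 (mod 11).
    Reduce coefficients mod 11: 3·t ≡ 7 (mod 11).
    The inverse of 3 mod 11 is 4 (since 3·4 = 12 = 1·11 + 1), so t ≡ 4·7 = 28 ≡ 6 (mod 11).
    Then x = 113 + 13104·6 = 78737, valid modulo lcm(13104, 11) = 144144: x ≡ 78737 (mod 144144).
Verify against each original: 78737 mod 7 = 1, 78737 mod 9 = 5, 78737 mod 16 = 1, 78737 mod 13 = 9, 78737 mod 11 = 10.

x ≡ 78737 (mod 144144).


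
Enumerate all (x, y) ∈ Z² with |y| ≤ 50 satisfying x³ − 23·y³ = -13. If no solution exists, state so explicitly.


The equation is x³ - 23y³ = -13. For fixed y, x³ = 23·y³ − 13, so a solution requires the RHS to be a perfect cube.
Strategy: iterate y from -50 to 50, compute RHS = 23·y³ − 13, and check whether it is a (positive or negative) perfect cube.
Check small values of y:
  y = 0: RHS = -13 is not a perfect cube.
  y = 1: RHS = 10 is not a perfect cube.
  y = -1: RHS = -36 is not a perfect cube.
  y = 2: RHS = 171 is not a perfect cube.
  y = -2: RHS = -197 is not a perfect cube.
  y = 3: RHS = 608 is not a perfect cube.
  y = -3: RHS = -634 is not a perfect cube.
Continuing the search up to |y| = 50 finds no solutions either.
No (x, y) in the scanned range satisfies the equation.

No integer solutions with |y| ≤ 50.


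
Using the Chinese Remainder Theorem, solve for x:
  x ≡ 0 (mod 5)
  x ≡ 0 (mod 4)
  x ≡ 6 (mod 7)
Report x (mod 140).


Moduli 5, 4, 7 are pairwise coprime; by CRT there is a unique solution modulo M = 5 · 4 · 7 = 140.
Solve pairwise, accumulating the modulus:
  Start with x ≡ 0 (mod 5).
  Combine with x ≡ 0 (mod 4): since gcd(5, 4) = 1, we get a unique residue mod 20.
    Write x = 0 + 5·t and substitute into x ≡ 0 (mod 4): 5·t ≡ 0 − 0 = 0 (mod 4).
    Reduce coefficients mod 4: 1·t ≡ 0 (mod 4).
    So t ≡ 0 (mod 4).
    Then x = 0 + 5·0 = 0, valid modulo lcm(5, 4) = 20: x ≡ 0 (mod 20).
  Combine with x ≡ 6 (mod 7): since gcd(20, 7) = 1, we get a unique residue mod 140.
    Write x = 0 + 20·t and substitute into x ≡ 6 (mod 7): 20·t ≡ 6 − 0 = 6 (mod 7).
    Reduce coefficients mod 7: 6·t ≡ 6 (mod 7).
    The inverse of 6 mod 7 is 6 (since 6·6 = 36 = 5·7 + 1), so t ≡ 6·6 = 36 ≡ 1 (mod 7).
    Then x = 0 + 20·1 = 20, valid modulo lcm(20, 7) = 140: x ≡ 20 (mod 140).
Verify: 20 mod 5 = 0 ✓, 20 mod 4 = 0 ✓, 20 mod 7 = 6 ✓.

x ≡ 20 (mod 140).


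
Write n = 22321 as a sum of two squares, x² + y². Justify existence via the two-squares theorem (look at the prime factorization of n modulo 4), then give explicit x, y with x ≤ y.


Step 1: Factor n = 22321 = 13 · 17 · 101.
Step 2: Check the mod-4 condition on each prime factor: 13 ≡ 1 (mod 4), exponent 1; 17 ≡ 1 (mod 4), exponent 1; 101 ≡ 1 (mod 4), exponent 1.
All primes ≡ 3 (mod 4) appear to even exponent (or don't appear), so by the two-squares theorem n IS expressible as a sum of two squares.
Step 3: Build a representation. Here n = 13 · 17 · 101 is a product of primes ≡ 1 (mod 4). Each prime p ≡ 1 (mod 4) is itself a sum of two squares; find a² by testing p − a² for a perfect square:
  13: 13 − 1² = 12, 13 − 2² = 9 = 3² ⇒ 13 = 2² + 3².
  17: 17 − 1² = 16 = 4² ⇒ 17 = 1² + 4².
  101: 101 − 1² = 100 = 10² ⇒ 101 = 1² + 10².
  Combine using the Brahmagupta–Fibonacci identity (a² + b²)(c² + d²) = (ac − bd)² + (ad + bc)² = (ac + bd)² + (ad − bc)²:
  13 · 17 = 221: from (2² + 3²)(1² + 4²), take (2·1 − 3·4, 2·4 + 3·1) = (2 − 12, 8 + 3) = (-10, 11); dropping signs (only squares matter) gives (10, 11); check 10² + 11² = 100 + 121 = 221 ✓.
  221 · 101 = 22321: from (10² + 11²)(1² + 10²), take (10·1 − 11·10, 10·10 + 11·1) = (10 − 110, 100 + 11) = (-100, 111); dropping signs (only squares matter) gives (100, 111); check 100² + 111² = 10000 + 12321 = 22321 ✓.
Step 4: Order so x ≤ y and verify: 100² + 111² = 10000 + 12321 = 22321 = n. ✓

n = 22321 = 100² + 111² (one valid representation with x ≤ y).


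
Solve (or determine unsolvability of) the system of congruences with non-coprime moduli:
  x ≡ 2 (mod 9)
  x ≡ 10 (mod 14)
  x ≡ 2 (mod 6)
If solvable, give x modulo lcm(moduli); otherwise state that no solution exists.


Moduli 9, 14, 6 are not pairwise coprime, so CRT works modulo lcm(m_i) when all pairwise compatibility conditions hold.
Pairwise compatibility: gcd(m_i, m_j) must divide a_i - a_j for every pair.
Merge one congruence at a time:
  Start: x ≡ 2 (mod 9).
  Combine with x ≡ 10 (mod 14): gcd(9, 14) = 1; 10 - 2 = 8, which IS divisible by 1, so compatible.
    Write x = 2 + 9·t and substitute into x ≡ 10 (mod 14): 9·t ≡ 10 − 2 = 8 (mod 14).
    The inverse of 9 mod 14 is 11 (since 9·11 = 99 = 7·14 + 1), so t ≡ 11·8 = 88 ≡ 4 (mod 14).
    Then x = 2 + 9·4 = 38, valid modulo lcm(9, 14) = 126: x ≡ 38 (mod 126).
  Combine with x ≡ 2 (mod 6): gcd(126, 6) = 6; 2 - 38 = -36, which IS divisible by 6, so compatible.
    Write x = 38 + 126·t and substitute into x ≡ 2 (mod 6): 126·t ≡ 2 − 38 = -36 (mod 6).
    Divide the congruence (and modulus) by g = 6: 21·t ≡ -6 (mod 1).
    Modulo 1 every t works; take t = 0.
    Then x = 38 + 126·0 = 38, valid modulo lcm(126, 6) = 126: x ≡ 38 (mod 126).
Verify: 38 mod 9 = 2, 38 mod 14 = 10, 38 mod 6 = 2.

x ≡ 38 (mod 126).


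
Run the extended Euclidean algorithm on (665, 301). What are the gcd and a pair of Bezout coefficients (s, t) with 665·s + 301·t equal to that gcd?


Euclidean algorithm on (665, 301) — divide until remainder is 0:
  665 = 2 · 301 + 63
  301 = 4 · 63 + 49
  63 = 1 · 49 + 14
  49 = 3 · 14 + 7
  14 = 2 · 7 + 0
gcd(665, 301) = 7.
Track Bezout coefficients alongside the remainders: start with r₀ = 665 = a·1 + b·0 (s = 1, t = 0) and r₁ = 301 = a·0 + b·1 (s = 0, t = 1); each new remainder r_{k+1} = r_{k-1} − q_k·r_k inherits s_{k+1} = s_{k-1} − q_k·s_k, t_{k+1} = t_{k-1} − q_k·t_k, so r_k = a·s_k + b·t_k at every step:
  q = 2: r = 63, s = 1 − 2·0 = 1, t = 0 − 2·1 = -2  (check: 665·1 + 301·(-2) = 63)
  q = 4: r = 49, s = 0 − 4·1 = -4, t = 1 − 4·(-2) = 9  (check: 665·(-4) + 301·9 = 49)
  q = 1: r = 14, s = 1 − 1·(-4) = 5, t = -2 − 1·9 = -11  (check: 665·5 + 301·(-11) = 14)
  q = 3: r = 7, s = -4 − 3·5 = -19, t = 9 − 3·(-11) = 42  (check: 665·(-19) + 301·42 = 7)
The row with r = 7 (the gcd) gives the Bezout coefficients s = -19, t = 42.
Result: 665 · (-19) + 301 · (42) = 7.

gcd(665, 301) = 7; s = -19, t = 42 (check: 665·(-19) + 301·42 = 7).


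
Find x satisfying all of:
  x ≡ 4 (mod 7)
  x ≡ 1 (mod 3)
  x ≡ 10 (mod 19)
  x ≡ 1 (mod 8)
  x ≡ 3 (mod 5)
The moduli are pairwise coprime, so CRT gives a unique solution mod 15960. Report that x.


Product of moduli M = 7 · 3 · 19 · 8 · 5 = 15960.
Merge one congruence at a time:
  Start: x ≡ 4 (mod 7).
  Combine with x ≡ 1 (mod 3); new modulus lcm = 21.
    Write x = 4 + 7·t and substitute into x ≡ 1 (mod 3): 7·t ≡ 1 − 4 = -3 (mod 3).
    Reduce coefficients mod 3: 1·t ≡ 0 (mod 3).
    So t ≡ 0 (mod 3).
    Then x = 4 + 7·0 = 4, valid modulo lcm(7, 3) = 21: x ≡ 4 (mod 21).
  Combine with x ≡ 10 (mod 19); new modulus lcm = 399.
    Write x = 4 + 21·t and substitute into x ≡ 10 (mod 19): 21·t ≡ 10 − 4 = 6 (mod 19).
    Reduce coefficients mod 19: 2·t ≡ 6 (mod 19).
    The inverse of 2 mod 19 is 10 (since 2·10 = 20 = 1·19 + 1), so t ≡ 10·6 = 60 ≡ 3 (mod 19).
    Then x = 4 + 21·3 = 67, valid modulo lcm(21, 19) = 399: x ≡ 67 (mod 399).
  Combine with x ≡ 1 (mod 8); new modulus lcm = 3192.
    Write x = 67 + 399·t and substitute into x ≡ 1 (mod 8): 399·t ≡ 1 − 67 = -66 (mod 8).
    Reduce coefficients mod 8: 7·t ≡ 6 (mod 8).
    The inverse of 7 mod 8 is 7 (since 7·7 = 49 = 6·8 + 1), so t ≡ 7·6 = 42 ≡ 2 (mod 8).
    Then x = 67 + 399·2 = 865, valid modulo lcm(399, 8) = 3192: x ≡ 865 (mod 3192).
  Combine with x ≡ 3 (mod 5); new modulus lcm = 15960.
    Write x = 865 + 3192·t and substitute into x ≡ 3 (mod 5): 3192·t ≡ 3 − 865 = -862 (mod 5).
    Reduce coefficients mod 5: 2·t ≡ 3 (mod 5).
    The inverse of 2 mod 5 is 3 (since 2·3 = 6 = 1·5 + 1), so t ≡ 3·3 = 9 ≡ 4 (mod 5).
    Then x = 865 + 3192·4 = 13633, valid modulo lcm(3192, 5) = 15960: x ≡ 13633 (mod 15960).
Verify against each original: 13633 mod 7 = 4, 13633 mod 3 = 1, 13633 mod 19 = 10, 13633 mod 8 = 1, 13633 mod 5 = 3.

x ≡ 13633 (mod 15960).


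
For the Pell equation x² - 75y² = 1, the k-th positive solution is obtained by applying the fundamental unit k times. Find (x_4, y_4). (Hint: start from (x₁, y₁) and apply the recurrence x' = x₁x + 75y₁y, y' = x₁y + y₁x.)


Step 1: Find the fundamental solution (x₁, y₁) of x² - 75y² = 1.
  Expand √75 as a continued fraction. a₀ = ⌊√75⌋ = 8; iterate m_{k+1} = d_k·a_k − m_k, d_{k+1} = (75 − m_{k+1}²)/d_k, a_{k+1} = ⌊(a₀ + m_{k+1})/d_{k+1}⌋ (starting m₀ = 0, d₀ = 1), with convergents p_k = a_k·p_{k-1} + p_{k-2}, q_k = a_k·q_{k-1} + q_{k-2} (p₋₁ = 1, q₋₁ = 0):
  k = 0: a₀ = 8; p₀/q₀ = 8/1; p₀² − 75·q₀² = 64 − 75 = -11.
  k = 1: m = 8, d = 11, a = ⌊(8 + 8)/11⌋ = 1; p/q = (1·8 + 1)/(1·1 + 0) = 9/1; p² − 75·q² = 81 − 75 = 6.
  k = 2: m = 3, d = 6, a = ⌊(8 + 3)/6⌋ = 1; p/q = (1·9 + 8)/(1·1 + 1) = 17/2; p² − 75·q² = 289 − 300 = -11.
  k = 3: m = 3, d = 11, a = ⌊(8 + 3)/11⌋ = 1; p/q = (1·17 + 9)/(1·2 + 1) = 26/3; p² − 75·q² = 676 − 675 = 1.
  The first convergent with p² − 75·q² = 1 gives the fundamental solution (x₁, y₁) = (26, 3).
Step 2: Apply the recurrence (x_{n+1}, y_{n+1}) = (x₁x_n + 75y₁y_n, x₁y_n + y₁x_n) repeatedly.
  From (x_1, y_1) = (26, 3): x_2 = 26·26 + 75·3·3 = 1351; y_2 = 26·3 + 3·26 = 156.
  From (x_2, y_2) = (1351, 156): x_3 = 26·1351 + 75·3·156 = 70226; y_3 = 26·156 + 3·1351 = 8109.
  From (x_3, y_3) = (70226, 8109): x_4 = 26·70226 + 75·3·8109 = 3650401; y_4 = 26·8109 + 3·70226 = 421512.
Step 3: Verify x_4² - 75·y_4² = 13325427460801 - 13325427460800 = 1 (should be 1). ✓

(x_1, y_1) = (26, 3); (x_4, y_4) = (3650401, 421512).


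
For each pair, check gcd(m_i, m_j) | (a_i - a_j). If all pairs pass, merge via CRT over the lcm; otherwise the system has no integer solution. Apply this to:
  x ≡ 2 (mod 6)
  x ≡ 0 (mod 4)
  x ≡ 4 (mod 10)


Moduli 6, 4, 10 are not pairwise coprime, so CRT works modulo lcm(m_i) when all pairwise compatibility conditions hold.
Pairwise compatibility: gcd(m_i, m_j) must divide a_i - a_j for every pair.
Merge one congruence at a time:
  Start: x ≡ 2 (mod 6).
  Combine with x ≡ 0 (mod 4): gcd(6, 4) = 2; 0 - 2 = -2, which IS divisible by 2, so compatible.
    Write x = 2 + 6·t and substitute into x ≡ 0 (mod 4): 6·t ≡ 0 − 2 = -2 (mod 4).
    Divide the congruence (and modulus) by g = 2: 3·t ≡ -1 (mod 2).
    Reduce coefficients mod 2: 1·t ≡ 1 (mod 2).
    So t ≡ 1 (mod 2).
    Then x = 2 + 6·1 = 8, valid modulo lcm(6, 4) = 12: x ≡ 8 (mod 12).
  Combine with x ≡ 4 (mod 10): gcd(12, 10) = 2; 4 - 8 = -4, which IS divisible by 2, so compatible.
    Write x = 8 + 12·t and substitute into x ≡ 4 (mod 10): 12·t ≡ 4 − 8 = -4 (mod 10).
    Divide the congruence (and modulus) by g = 2: 6·t ≡ -2 (mod 5).
    Reduce coefficients mod 5: 1·t ≡ 3 (mod 5).
    So t ≡ 3 (mod 5).
    Then x = 8 + 12·3 = 44, valid modulo lcm(12, 10) = 60: x ≡ 44 (mod 60).
Verify: 44 mod 6 = 2, 44 mod 4 = 0, 44 mod 10 = 4.

x ≡ 44 (mod 60).


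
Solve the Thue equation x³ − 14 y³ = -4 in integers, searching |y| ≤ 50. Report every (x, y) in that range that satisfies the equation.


The equation is x³ - 14y³ = -4. For fixed y, x³ = 14·y³ − 4, so a solution requires the RHS to be a perfect cube.
Strategy: iterate y from -50 to 50, compute RHS = 14·y³ − 4, and check whether it is a (positive or negative) perfect cube.
Check small values of y:
  y = 0: RHS = -4 is not a perfect cube.
  y = 1: RHS = 10 is not a perfect cube.
  y = -1: RHS = -18 is not a perfect cube.
  y = 2: RHS = 108 is not a perfect cube.
  y = -2: RHS = -116 is not a perfect cube.
  y = 3: RHS = 374 is not a perfect cube.
  y = -3: RHS = -382 is not a perfect cube.
Continuing the search up to |y| = 50 finds no solutions either.
No (x, y) in the scanned range satisfies the equation.

No integer solutions with |y| ≤ 50.


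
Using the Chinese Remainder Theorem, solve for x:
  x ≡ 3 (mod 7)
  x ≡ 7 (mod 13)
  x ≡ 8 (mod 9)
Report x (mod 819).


Moduli 7, 13, 9 are pairwise coprime; by CRT there is a unique solution modulo M = 7 · 13 · 9 = 819.
Solve pairwise, accumulating the modulus:
  Start with x ≡ 3 (mod 7).
  Combine with x ≡ 7 (mod 13): since gcd(7, 13) = 1, we get a unique residue mod 91.
    Write x = 3 + 7·t and substitute into x ≡ 7 (mod 13): 7·t ≡ 7 − 3 = 4 (mod 13).
    The inverse of 7 mod 13 is 2 (since 7·2 = 14 = 1·13 + 1), so t ≡ 2·4 = 8 ≡ 8 (mod 13).
    Then x = 3 + 7·8 = 59, valid modulo lcm(7, 13) = 91: x ≡ 59 (mod 91).
  Combine with x ≡ 8 (mod 9): since gcd(91, 9) = 1, we get a unique residue mod 819.
    Write x = 59 + 91·t and substitute into x ≡ 8 (mod 9): 91·t ≡ 8 − 59 = -51 (mod 9).
    Reduce coefficients mod 9: 1·t ≡ 3 (mod 9).
    So t ≡ 3 (mod 9).
    Then x = 59 + 91·3 = 332, valid modulo lcm(91, 9) = 819: x ≡ 332 (mod 819).
Verify: 332 mod 7 = 3 ✓, 332 mod 13 = 7 ✓, 332 mod 9 = 8 ✓.

x ≡ 332 (mod 819).


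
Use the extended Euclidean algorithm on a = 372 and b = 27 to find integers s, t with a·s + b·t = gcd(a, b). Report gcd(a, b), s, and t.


Euclidean algorithm on (372, 27) — divide until remainder is 0:
  372 = 13 · 27 + 21
  27 = 1 · 21 + 6
  21 = 3 · 6 + 3
  6 = 2 · 3 + 0
gcd(372, 27) = 3.
Track Bezout coefficients alongside the remainders: start with r₀ = 372 = a·1 + b·0 (s = 1, t = 0) and r₁ = 27 = a·0 + b·1 (s = 0, t = 1); each new remainder r_{k+1} = r_{k-1} − q_k·r_k inherits s_{k+1} = s_{k-1} − q_k·s_k, t_{k+1} = t_{k-1} − q_k·t_k, so r_k = a·s_k + b·t_k at every step:
  q = 13: r = 21, s = 1 − 13·0 = 1, t = 0 − 13·1 = -13  (check: 372·1 + 27·(-13) = 21)
  q = 1: r = 6, s = 0 − 1·1 = -1, t = 1 − 1·(-13) = 14  (check: 372·(-1) + 27·14 = 6)
  q = 3: r = 3, s = 1 − 3·(-1) = 4, t = -13 − 3·14 = -55  (check: 372·4 + 27·(-55) = 3)
The row with r = 3 (the gcd) gives the Bezout coefficients s = 4, t = -55.
Result: 372 · (4) + 27 · (-55) = 3.

gcd(372, 27) = 3; s = 4, t = -55 (check: 372·4 + 27·(-55) = 3).


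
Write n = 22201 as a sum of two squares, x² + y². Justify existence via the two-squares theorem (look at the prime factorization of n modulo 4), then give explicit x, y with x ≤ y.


Step 1: Factor n = 22201 = 149^2.
Step 2: Check the mod-4 condition on each prime factor: 149 ≡ 1 (mod 4), exponent 2.
All primes ≡ 3 (mod 4) appear to even exponent (or don't appear), so by the two-squares theorem n IS expressible as a sum of two squares.
Step 3: Build a representation. Here n = 149 · 149 is a product of primes ≡ 1 (mod 4). Each prime p ≡ 1 (mod 4) is itself a sum of two squares; find a² by testing p − a² for a perfect square:
  149: 149 − 1² = 148, 149 − 2² = 145, 149 − 3² = 140, 149 − 4² = 133, 149 − 5² = 124, 149 − 6² = 113, 149 − 7² = 100 = 10² ⇒ 149 = 7² + 10².
  Combine using the Brahmagupta–Fibonacci identity (a² + b²)(c² + d²) = (ac − bd)² + (ad + bc)² = (ac + bd)² + (ad − bc)²:
  149 · 149 = 22201: from (7² + 10²)(7² + 10²), take (7·7 − 10·10, 7·10 + 10·7) = (49 − 100, 70 + 70) = (-51, 140); dropping signs (only squares matter) gives (51, 140); check 51² + 140² = 2601 + 19600 = 22201 ✓.
Step 4: Order so x ≤ y and verify: 51² + 140² = 2601 + 19600 = 22201 = n. ✓

n = 22201 = 51² + 140² (one valid representation with x ≤ y).


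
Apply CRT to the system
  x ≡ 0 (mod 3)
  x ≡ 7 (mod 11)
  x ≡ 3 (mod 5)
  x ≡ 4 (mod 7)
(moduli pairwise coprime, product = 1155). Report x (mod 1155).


Product of moduli M = 3 · 11 · 5 · 7 = 1155.
Merge one congruence at a time:
  Start: x ≡ 0 (mod 3).
  Combine with x ≡ 7 (mod 11); new modulus lcm = 33.
    Write x = 0 + 3·t and substitute into x ≡ 7 (mod 11): 3·t ≡ 7 − 0 = 7 (mod 11).
    The inverse of 3 mod 11 is 4 (since 3·4 = 12 = 1·11 + 1), so t ≡ 4·7 = 28 ≡ 6 (mod 11).
    Then x = 0 + 3·6 = 18, valid modulo lcm(3, 11) = 33: x ≡ 18 (mod 33).
  Combine with x ≡ 3 (mod 5); new modulus lcm = 165.
    Write x = 18 + 33·t and substitute into x ≡ 3 (mod 5): 33·t ≡ 3 − 18 = -15 (mod 5).
    Reduce coefficients mod 5: 3·t ≡ 0 (mod 5).
    The inverse of 3 mod 5 is 2 (since 3·2 = 6 = 1·5 + 1), so t ≡ 2·0 = 0 ≡ 0 (mod 5).
    Then x = 18 + 33·0 = 18, valid modulo lcm(33, 5) = 165: x ≡ 18 (mod 165).
  Combine with x ≡ 4 (mod 7); new modulus lcm = 1155.
    Write x = 18 + 165·t and substitute into x ≡ 4 (mod 7): 165·t ≡ 4 − 18 = -14 (mod 7).
    Reduce coefficients mod 7: 4·t ≡ 0 (mod 7).
    The inverse of 4 mod 7 is 2 (since 4·2 = 8 = 1·7 + 1), so t ≡ 2·0 = 0 ≡ 0 (mod 7).
    Then x = 18 + 165·0 = 18, valid modulo lcm(165, 7) = 1155: x ≡ 18 (mod 1155).
Verify against each original: 18 mod 3 = 0, 18 mod 11 = 7, 18 mod 5 = 3, 18 mod 7 = 4.

x ≡ 18 (mod 1155).


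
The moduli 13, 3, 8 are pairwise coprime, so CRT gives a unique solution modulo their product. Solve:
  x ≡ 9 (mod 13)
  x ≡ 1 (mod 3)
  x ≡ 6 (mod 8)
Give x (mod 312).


Moduli 13, 3, 8 are pairwise coprime; by CRT there is a unique solution modulo M = 13 · 3 · 8 = 312.
Solve pairwise, accumulating the modulus:
  Start with x ≡ 9 (mod 13).
  Combine with x ≡ 1 (mod 3): since gcd(13, 3) = 1, we get a unique residue mod 39.
    Write x = 9 + 13·t and substitute into x ≡ 1 (mod 3): 13·t ≡ 1 − 9 = -8 (mod 3).
    Reduce coefficients mod 3: 1·t ≡ 1 (mod 3).
    So t ≡ 1 (mod 3).
    Then x = 9 + 13·1 = 22, valid modulo lcm(13, 3) = 39: x ≡ 22 (mod 39).
  Combine with x ≡ 6 (mod 8): since gcd(39, 8) = 1, we get a unique residue mod 312.
    Write x = 22 + 39·t and substitute into x ≡ 6 (mod 8): 39·t ≡ 6 − 22 = -16 (mod 8).
    Reduce coefficients mod 8: 7·t ≡ 0 (mod 8).
    The inverse of 7 mod 8 is 7 (since 7·7 = 49 = 6·8 + 1), so t ≡ 7·0 = 0 ≡ 0 (mod 8).
    Then x = 22 + 39·0 = 22, valid modulo lcm(39, 8) = 312: x ≡ 22 (mod 312).
Verify: 22 mod 13 = 9 ✓, 22 mod 3 = 1 ✓, 22 mod 8 = 6 ✓.

x ≡ 22 (mod 312).


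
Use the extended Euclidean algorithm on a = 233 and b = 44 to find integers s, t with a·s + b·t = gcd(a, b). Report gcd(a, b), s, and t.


Euclidean algorithm on (233, 44) — divide until remainder is 0:
  233 = 5 · 44 + 13
  44 = 3 · 13 + 5
  13 = 2 · 5 + 3
  5 = 1 · 3 + 2
  3 = 1 · 2 + 1
  2 = 2 · 1 + 0
gcd(233, 44) = 1.
Track Bezout coefficients alongside the remainders: start with r₀ = 233 = a·1 + b·0 (s = 1, t = 0) and r₁ = 44 = a·0 + b·1 (s = 0, t = 1); each new remainder r_{k+1} = r_{k-1} − q_k·r_k inherits s_{k+1} = s_{k-1} − q_k·s_k, t_{k+1} = t_{k-1} − q_k·t_k, so r_k = a·s_k + b·t_k at every step:
  q = 5: r = 13, s = 1 − 5·0 = 1, t = 0 − 5·1 = -5  (check: 233·1 + 44·(-5) = 13)
  q = 3: r = 5, s = 0 − 3·1 = -3, t = 1 − 3·(-5) = 16  (check: 233·(-3) + 44·16 = 5)
  q = 2: r = 3, s = 1 − 2·(-3) = 7, t = -5 − 2·16 = -37  (check: 233·7 + 44·(-37) = 3)
  q = 1: r = 2, s = -3 − 1·7 = -10, t = 16 − 1·(-37) = 53  (check: 233·(-10) + 44·53 = 2)
  q = 1: r = 1, s = 7 − 1·(-10) = 17, t = -37 − 1·53 = -90  (check: 233·17 + 44·(-90) = 1)
The row with r = 1 (the gcd) gives the Bezout coefficients s = 17, t = -90.
Result: 233 · (17) + 44 · (-90) = 1.

gcd(233, 44) = 1; s = 17, t = -90 (check: 233·17 + 44·(-90) = 1).


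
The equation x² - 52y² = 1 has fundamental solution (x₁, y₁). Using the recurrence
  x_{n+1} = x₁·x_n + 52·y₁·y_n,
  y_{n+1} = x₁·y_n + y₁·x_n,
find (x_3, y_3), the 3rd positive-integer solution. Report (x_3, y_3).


Step 1: Find the fundamental solution (x₁, y₁) of x² - 52y² = 1.
  Expand √52 as a continued fraction. a₀ = ⌊√52⌋ = 7; iterate m_{k+1} = d_k·a_k − m_k, d_{k+1} = (52 − m_{k+1}²)/d_k, a_{k+1} = ⌊(a₀ + m_{k+1})/d_{k+1}⌋ (starting m₀ = 0, d₀ = 1), with convergents p_k = a_k·p_{k-1} + p_{k-2}, q_k = a_k·q_{k-1} + q_{k-2} (p₋₁ = 1, q₋₁ = 0):
  k = 0: a₀ = 7; p₀/q₀ = 7/1; p₀² − 52·q₀² = 49 − 52 = -3.
  k = 1: m = 7, d = 3, a = ⌊(7 + 7)/3⌋ = 4; p/q = (4·7 + 1)/(4·1 + 0) = 29/4; p² − 52·q² = 841 − 832 = 9.
  k = 2: m = 5, d = 9, a = ⌊(7 + 5)/9⌋ = 1; p/q = (1·29 + 7)/(1·4 + 1) = 36/5; p² − 52·q² = 1296 − 1300 = -4.
  k = 3: m = 4, d = 4, a = ⌊(7 + 4)/4⌋ = 2; p/q = (2·36 + 29)/(2·5 + 4) = 101/14; p² − 52·q² = 10201 − 10192 = 9.
  k = 4: m = 4, d = 9, a = ⌊(7 + 4)/9⌋ = 1; p/q = (1·101 + 36)/(1·14 + 5) = 137/19; p² − 52·q² = 18769 − 18772 = -3.
  k = 5: m = 5, d = 3, a = ⌊(7 + 5)/3⌋ = 4; p/q = (4·137 + 101)/(4·19 + 14) = 649/90; p² − 52·q² = 421201 − 421200 = 1.
  The first convergent with p² − 52·q² = 1 gives the fundamental solution (x₁, y₁) = (649, 90).
Step 2: Apply the recurrence (x_{n+1}, y_{n+1}) = (x₁x_n + 52y₁y_n, x₁y_n + y₁x_n) repeatedly.
  From (x_1, y_1) = (649, 90): x_2 = 649·649 + 52·90·90 = 842401; y_2 = 649·90 + 90·649 = 116820.
  From (x_2, y_2) = (842401, 116820): x_3 = 649·842401 + 52·90·116820 = 1093435849; y_3 = 649·116820 + 90·842401 = 151632270.
Step 3: Verify x_3² - 52·y_3² = 1195601955878350801 - 1195601955878350800 = 1 (should be 1). ✓

(x_1, y_1) = (649, 90); (x_3, y_3) = (1093435849, 151632270).


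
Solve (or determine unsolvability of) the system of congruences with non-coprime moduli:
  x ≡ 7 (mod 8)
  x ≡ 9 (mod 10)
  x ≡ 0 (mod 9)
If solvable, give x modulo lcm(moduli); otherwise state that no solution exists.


Moduli 8, 10, 9 are not pairwise coprime, so CRT works modulo lcm(m_i) when all pairwise compatibility conditions hold.
Pairwise compatibility: gcd(m_i, m_j) must divide a_i - a_j for every pair.
Merge one congruence at a time:
  Start: x ≡ 7 (mod 8).
  Combine with x ≡ 9 (mod 10): gcd(8, 10) = 2; 9 - 7 = 2, which IS divisible by 2, so compatible.
    Write x = 7 + 8·t and substitute into x ≡ 9 (mod 10): 8·t ≡ 9 − 7 = 2 (mod 10).
    Divide the congruence (and modulus) by g = 2: 4·t ≡ 1 (mod 5).
    The inverse of 4 mod 5 is 4 (since 4·4 = 16 = 3·5 + 1), so t ≡ 4·1 = 4 ≡ 4 (mod 5).
    Then x = 7 + 8·4 = 39, valid modulo lcm(8, 10) = 40: x ≡ 39 (mod 40).
  Combine with x ≡ 0 (mod 9): gcd(40, 9) = 1; 0 - 39 = -39, which IS divisible by 1, so compatible.
    Write x = 39 + 40·t and substitute into x ≡ 0 (mod 9): 40·t ≡ 0 − 39 = -39 (mod 9).
    Reduce coefficients mod 9: 4·t ≡ 6 (mod 9).
    The inverse of 4 mod 9 is 7 (since 4·7 = 28 = 3·9 + 1), so t ≡ 7·6 = 42 ≡ 6 (mod 9).
    Then x = 39 + 40·6 = 279, valid modulo lcm(40, 9) = 360: x ≡ 279 (mod 360).
Verify: 279 mod 8 = 7, 279 mod 10 = 9, 279 mod 9 = 0.

x ≡ 279 (mod 360).


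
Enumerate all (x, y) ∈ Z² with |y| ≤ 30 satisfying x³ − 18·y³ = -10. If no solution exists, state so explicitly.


The equation is x³ - 18y³ = -10. For fixed y, x³ = 18·y³ − 10, so a solution requires the RHS to be a perfect cube.
Strategy: iterate y from -30 to 30, compute RHS = 18·y³ − 10, and check whether it is a (positive or negative) perfect cube.
Check small values of y:
  y = 0: RHS = -10 is not a perfect cube.
  y = 1: RHS = 8 = (2)³ ⇒ x = 2 works.
  y = -1: RHS = -28 is not a perfect cube.
  y = 2: RHS = 134 is not a perfect cube.
  y = -2: RHS = -154 is not a perfect cube.
  y = 3: RHS = 476 is not a perfect cube.
  y = -3: RHS = -496 is not a perfect cube.
Continuing the search up to |y| = 30 finds no further solutions beyond those listed.
Collected solutions: (2, 1).

Solutions (with |y| ≤ 30): (2, 1).


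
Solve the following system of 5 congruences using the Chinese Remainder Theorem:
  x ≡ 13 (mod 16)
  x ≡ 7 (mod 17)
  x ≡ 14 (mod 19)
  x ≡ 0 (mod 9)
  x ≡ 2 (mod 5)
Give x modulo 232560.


Product of moduli M = 16 · 17 · 19 · 9 · 5 = 232560.
Merge one congruence at a time:
  Start: x ≡ 13 (mod 16).
  Combine with x ≡ 7 (mod 17); new modulus lcm = 272.
    Write x = 13 + 16·t and substitute into x ≡ 7 (mod 17): 16·t ≡ 7 − 13 = -6 (mod 17).
    Reduce coefficients mod 17: 16·t ≡ 11 (mod 17).
    The inverse of 16 mod 17 is 16 (since 16·16 = 256 = 15·17 + 1), so t ≡ 16·11 = 176 ≡ 6 (mod 17).
    Then x = 13 + 16·6 = 109, valid modulo lcm(16, 17) = 272: x ≡ 109 (mod 272).
  Combine with x ≡ 14 (mod 19); new modulus lcm = 5168.
    Write x = 109 + 272·t and substitute into x ≡ 14 (mod 19): 272·t ≡ 14 − 109 = -95 (mod 19).
    Reduce coefficients mod 19: 6·t ≡ 0 (mod 19).
    The inverse of 6 mod 19 is 16 (since 6·16 = 96 = 5·19 + 1), so t ≡ 16·0 = 0 ≡ 0 (mod 19).
    Then x = 109 + 272·0 = 109, valid modulo lcm(272, 19) = 5168: x ≡ 109 (mod 5168).
  Combine with x ≡ 0 (mod 9); new modulus lcm = 46512.
    Write x = 109 + 5168·t and substitute into x ≡ 0 (mod 9): 5168·t ≡ 0 − 109 = -109 (mod 9).
    Reduce coefficients mod 9: 2·t ≡ 8 (mod 9).
    The inverse of 2 mod 9 is 5 (since 2·5 = 10 = 1·9 + 1), so t ≡ 5·8 = 40 ≡ 4 (mod 9).
    Then x = 109 + 5168·4 = 20781, valid modulo lcm(5168, 9) = 46512: x ≡ 20781 (mod 46512).
  Combine with x ≡ 2 (mod 5); new modulus lcm = 232560.
    Write x = 20781 + 46512·t and substitute into x ≡ 2 (mod 5): 46512·t ≡ 2 − 20781 = -20779 (mod 5).
    Reduce coefficients mod 5: 2·t ≡ 1 (mod 5).
    The inverse of 2 mod 5 is 3 (since 2·3 = 6 = 1·5 + 1), so t ≡ 3·1 = 3 ≡ 3 (mod 5).
    Then x = 20781 + 46512·3 = 160317, valid modulo lcm(46512, 5) = 232560: x ≡ 160317 (mod 232560).
Verify against each original: 160317 mod 16 = 13, 160317 mod 17 = 7, 160317 mod 19 = 14, 160317 mod 9 = 0, 160317 mod 5 = 2.

x ≡ 160317 (mod 232560).


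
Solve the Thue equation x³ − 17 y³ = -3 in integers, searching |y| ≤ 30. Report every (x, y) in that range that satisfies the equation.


The equation is x³ - 17y³ = -3. For fixed y, x³ = 17·y³ − 3, so a solution requires the RHS to be a perfect cube.
Strategy: iterate y from -30 to 30, compute RHS = 17·y³ − 3, and check whether it is a (positive or negative) perfect cube.
Check small values of y:
  y = 0: RHS = -3 is not a perfect cube.
  y = 1: RHS = 14 is not a perfect cube.
  y = -1: RHS = -20 is not a perfect cube.
  y = 2: RHS = 133 is not a perfect cube.
  y = -2: RHS = -139 is not a perfect cube.
  y = 3: RHS = 456 is not a perfect cube.
  y = -3: RHS = -462 is not a perfect cube.
Continuing the search up to |y| = 30 finds no solutions either.
No (x, y) in the scanned range satisfies the equation.

No integer solutions with |y| ≤ 30.


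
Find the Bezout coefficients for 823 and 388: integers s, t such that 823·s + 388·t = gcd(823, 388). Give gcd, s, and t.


Euclidean algorithm on (823, 388) — divide until remainder is 0:
  823 = 2 · 388 + 47
  388 = 8 · 47 + 12
  47 = 3 · 12 + 11
  12 = 1 · 11 + 1
  11 = 11 · 1 + 0
gcd(823, 388) = 1.
Track Bezout coefficients alongside the remainders: start with r₀ = 823 = a·1 + b·0 (s = 1, t = 0) and r₁ = 388 = a·0 + b·1 (s = 0, t = 1); each new remainder r_{k+1} = r_{k-1} − q_k·r_k inherits s_{k+1} = s_{k-1} − q_k·s_k, t_{k+1} = t_{k-1} − q_k·t_k, so r_k = a·s_k + b·t_k at every step:
  q = 2: r = 47, s = 1 − 2·0 = 1, t = 0 − 2·1 = -2  (check: 823·1 + 388·(-2) = 47)
  q = 8: r = 12, s = 0 − 8·1 = -8, t = 1 − 8·(-2) = 17  (check: 823·(-8) + 388·17 = 12)
  q = 3: r = 11, s = 1 − 3·(-8) = 25, t = -2 − 3·17 = -53  (check: 823·25 + 388·(-53) = 11)
  q = 1: r = 1, s = -8 − 1·25 = -33, t = 17 − 1·(-53) = 70  (check: 823·(-33) + 388·70 = 1)
The row with r = 1 (the gcd) gives the Bezout coefficients s = -33, t = 70.
Result: 823 · (-33) + 388 · (70) = 1.

gcd(823, 388) = 1; s = -33, t = 70 (check: 823·(-33) + 388·70 = 1).


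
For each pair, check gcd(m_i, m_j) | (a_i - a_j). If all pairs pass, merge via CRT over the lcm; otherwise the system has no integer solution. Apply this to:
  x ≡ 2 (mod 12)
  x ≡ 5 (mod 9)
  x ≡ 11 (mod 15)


Moduli 12, 9, 15 are not pairwise coprime, so CRT works modulo lcm(m_i) when all pairwise compatibility conditions hold.
Pairwise compatibility: gcd(m_i, m_j) must divide a_i - a_j for every pair.
Merge one congruence at a time:
  Start: x ≡ 2 (mod 12).
  Combine with x ≡ 5 (mod 9): gcd(12, 9) = 3; 5 - 2 = 3, which IS divisible by 3, so compatible.
    Write x = 2 + 12·t and substitute into x ≡ 5 (mod 9): 12·t ≡ 5 − 2 = 3 (mod 9).
    Divide the congruence (and modulus) by g = 3: 4·t ≡ 1 (mod 3).
    Reduce coefficients mod 3: 1·t ≡ 1 (mod 3).
    So t ≡ 1 (mod 3).
    Then x = 2 + 12·1 = 14, valid modulo lcm(12, 9) = 36: x ≡ 14 (mod 36).
  Combine with x ≡ 11 (mod 15): gcd(36, 15) = 3; 11 - 14 = -3, which IS divisible by 3, so compatible.
    Write x = 14 + 36·t and substitute into x ≡ 11 (mod 15): 36·t ≡ 11 − 14 = -3 (mod 15).
    Divide the congruence (and modulus) by g = 3: 12·t ≡ -1 (mod 5).
    Reduce coefficients mod 5: 2·t ≡ 4 (mod 5).
    The inverse of 2 mod 5 is 3 (since 2·3 = 6 = 1·5 + 1), so t ≡ 3·4 = 12 ≡ 2 (mod 5).
    Then x = 14 + 36·2 = 86, valid modulo lcm(36, 15) = 180: x ≡ 86 (mod 180).
Verify: 86 mod 12 = 2, 86 mod 9 = 5, 86 mod 15 = 11.

x ≡ 86 (mod 180).


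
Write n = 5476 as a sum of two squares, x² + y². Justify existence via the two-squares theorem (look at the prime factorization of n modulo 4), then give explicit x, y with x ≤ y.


Step 1: Factor n = 5476 = 2^2 · 37^2.
Step 2: Check the mod-4 condition on each prime factor: 2 = 2 (special); 37 ≡ 1 (mod 4), exponent 2.
All primes ≡ 3 (mod 4) appear to even exponent (or don't appear), so by the two-squares theorem n IS expressible as a sum of two squares.
Step 3: Build a representation. Group n = k² · m with k = 2 and m = 37 · 37 = 1369 (a product of primes ≡ 1 (mod 4)); a representation of m scales to one of n via (k·x)² + (k·y)² = k²(x² + y²). Each prime p ≡ 1 (mod 4) is itself a sum of two squares; find a² by testing p − a² for a perfect square:
  37: 37 − 1² = 36 = 6² ⇒ 37 = 1² + 6².
  Combine using the Brahmagupta–Fibonacci identity (a² + b²)(c² + d²) = (ac − bd)² + (ad + bc)² = (ac + bd)² + (ad − bc)²:
  37 · 37 = 1369: from (1² + 6²)(1² + 6²), take (1·1 − 6·6, 1·6 + 6·1) = (1 − 36, 6 + 6) = (-35, 12); dropping signs (only squares matter) gives (35, 12); check 35² + 12² = 1225 + 144 = 1369 ✓.
  Scale by k = 2: (2·35, 2·12) = (70, 24).
Step 4: Order so x ≤ y and verify: 24² + 70² = 576 + 4900 = 5476 = n. ✓

n = 5476 = 24² + 70² (one valid representation with x ≤ y).


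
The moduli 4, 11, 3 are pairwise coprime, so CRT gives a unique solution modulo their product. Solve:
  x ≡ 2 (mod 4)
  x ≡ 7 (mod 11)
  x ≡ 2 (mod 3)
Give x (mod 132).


Moduli 4, 11, 3 are pairwise coprime; by CRT there is a unique solution modulo M = 4 · 11 · 3 = 132.
Solve pairwise, accumulating the modulus:
  Start with x ≡ 2 (mod 4).
  Combine with x ≡ 7 (mod 11): since gcd(4, 11) = 1, we get a unique residue mod 44.
    Write x = 2 + 4·t and substitute into x ≡ 7 (mod 11): 4·t ≡ 7 − 2 = 5 (mod 11).
    The inverse of 4 mod 11 is 3 (since 4·3 = 12 = 1·11 + 1), so t ≡ 3·5 = 15 ≡ 4 (mod 11).
    Then x = 2 + 4·4 = 18, valid modulo lcm(4, 11) = 44: x ≡ 18 (mod 44).
  Combine with x ≡ 2 (mod 3): since gcd(44, 3) = 1, we get a unique residue mod 132.
    Write x = 18 + 44·t and substitute into x ≡ 2 (mod 3): 44·t ≡ 2 − 18 = -16 (mod 3).
    Reduce coefficients mod 3: 2·t ≡ 2 (mod 3).
    The inverse of 2 mod 3 is 2 (since 2·2 = 4 = 1·3 + 1), so t ≡ 2·2 = 4 ≡ 1 (mod 3).
    Then x = 18 + 44·1 = 62, valid modulo lcm(44, 3) = 132: x ≡ 62 (mod 132).
Verify: 62 mod 4 = 2 ✓, 62 mod 11 = 7 ✓, 62 mod 3 = 2 ✓.

x ≡ 62 (mod 132).


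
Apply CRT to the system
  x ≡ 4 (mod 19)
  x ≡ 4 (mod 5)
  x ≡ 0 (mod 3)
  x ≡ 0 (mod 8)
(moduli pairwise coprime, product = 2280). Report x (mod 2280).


Product of moduli M = 19 · 5 · 3 · 8 = 2280.
Merge one congruence at a time:
  Start: x ≡ 4 (mod 19).
  Combine with x ≡ 4 (mod 5); new modulus lcm = 95.
    Write x = 4 + 19·t and substitute into x ≡ 4 (mod 5): 19·t ≡ 4 − 4 = 0 (mod 5).
    Reduce coefficients mod 5: 4·t ≡ 0 (mod 5).
    The inverse of 4 mod 5 is 4 (since 4·4 = 16 = 3·5 + 1), so t ≡ 4·0 = 0 ≡ 0 (mod 5).
    Then x = 4 + 19·0 = 4, valid modulo lcm(19, 5) = 95: x ≡ 4 (mod 95).
  Combine with x ≡ 0 (mod 3); new modulus lcm = 285.
    Write x = 4 + 95·t and substitute into x ≡ 0 (mod 3): 95·t ≡ 0 − 4 = -4 (mod 3).
    Reduce coefficients mod 3: 2·t ≡ 2 (mod 3).
    The inverse of 2 mod 3 is 2 (since 2·2 = 4 = 1·3 + 1), so t ≡ 2·2 = 4 ≡ 1 (mod 3).
    Then x = 4 + 95·1 = 99, valid modulo lcm(95, 3) = 285: x ≡ 99 (mod 285).
  Combine with x ≡ 0 (mod 8); new modulus lcm = 2280.
    Write x = 99 + 285·t and substitute into x ≡ 0 (mod 8): 285·t ≡ 0 − 99 = -99 (mod 8).
    Reduce coefficients mod 8: 5·t ≡ 5 (mod 8).
    The inverse of 5 mod 8 is 5 (since 5·5 = 25 = 3·8 + 1), so t ≡ 5·5 = 25 ≡ 1 (mod 8).
    Then x = 99 + 285·1 = 384, valid modulo lcm(285, 8) = 2280: x ≡ 384 (mod 2280).
Verify against each original: 384 mod 19 = 4, 384 mod 5 = 4, 384 mod 3 = 0, 384 mod 8 = 0.

x ≡ 384 (mod 2280).
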